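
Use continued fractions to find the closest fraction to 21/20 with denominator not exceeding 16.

Expand x = 21/20 as a continued fraction with the Euclidean algorithm:
  21 = 1*20 + 1, so a_0 = 1.
  20 = 20*1 + 0, so a_1 = 20.
so x = [1; 20].
Convergents (p_i = a_i*p_{i-1} + p_{i-2}, q_i = a_i*q_{i-1} + q_{i-2} with p_{-2}=0, p_{-1}=1, q_{-2}=1, q_{-1}=0), until the denominator exceeds 16:
  i=0: a_0=1, p_0 = 1*1 + 0 = 1, q_0 = 1*0 + 1 = 1.
  i=1: a_1=20, p_1 = 20*1 + 1 = 21, q_1 = 20*1 + 0 = 20.
q_1 = 20 > 16, so the last convergent with denominator <= 16 is p_0/q_0 = 1/1.
The closest fraction with denominator <= 16 is either p_0/q_0 or the intermediate fraction (k*p_0 + p_{-1})/(k*q_0 + q_{-1}) with the largest k >= 1 whose denominator stays <= 16; these approach x as k grows, and every other convergent or intermediate fraction in range is farther away.
Largest k: floor((16 - q_{-1})/q_0) = floor((16 - 0)/1) = 16 (using the seeds p_{-1} = 1, q_{-1} = 0).
That gives (16*1 + 1)/(16*1 + 0) = 17/16.
Compare the errors: |x - 1/1| = |21*1 - 1*20|/(20*1) = 1/20, and |x - 17/16| = |21*16 - 17*20|/(20*16) = 4/320.
Cross-multiplying, 4*20 = 80 < 320 = 1*320, so 4/320 is smaller: the intermediate fraction 17/16 is closer to x than 1/1.

17/16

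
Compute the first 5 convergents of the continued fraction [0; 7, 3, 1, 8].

0/1, 1/7, 3/22, 4/29, 35/254

Using the convergent recurrence p_i = a_i*p_{i-1} + p_{i-2}, q_i = a_i*q_{i-1} + q_{i-2} with p_{-2}=0, p_{-1}=1, q_{-2}=1, q_{-1}=0:
  i=0: a_0=0, p_0 = 0*1 + 0 = 0, q_0 = 0*0 + 1 = 1.
  i=1: a_1=7, p_1 = 7*0 + 1 = 1, q_1 = 7*1 + 0 = 7.
  i=2: a_2=3, p_2 = 3*1 + 0 = 3, q_2 = 3*7 + 1 = 22.
  i=3: a_3=1, p_3 = 1*3 + 1 = 4, q_3 = 1*22 + 7 = 29.
  i=4: a_4=8, p_4 = 8*4 + 3 = 35, q_4 = 8*29 + 22 = 254.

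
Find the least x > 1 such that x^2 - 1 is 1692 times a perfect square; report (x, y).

(x, y) = (4607, 112)

First expand sqrt(1692) as a continued fraction. With x_i = (sqrt(1692) + m_i)/d_i and (m_0, d_0) = (0, 1): a_0 = floor(sqrt(1692)) = 41, since 41^2 = 1681 <= 1692 < 1764 = 42^2.
Iterate m_{i+1} = d_i*a_i - m_i, d_{i+1} = (1692 - m_{i+1}^2)/d_i, a_{i+1} = floor((a_0 + m_{i+1})/d_{i+1}):
  m_1 = 1*41 - 0 = 41, d_1 = (1692 - 41^2)/1 = 11/1 = 11, a_1 = floor((41 + 41)/11) = 7.
  m_2 = 11*7 - 41 = 36, d_2 = (1692 - 36^2)/11 = 396/11 = 36, a_2 = floor((41 + 36)/36) = 2.
  m_3 = 36*2 - 36 = 36, d_3 = (1692 - 36^2)/36 = 396/36 = 11, a_3 = floor((41 + 36)/11) = 7.
  m_4 = 11*7 - 36 = 41, d_4 = (1692 - 41^2)/11 = 11/11 = 1, a_4 = floor((41 + 41)/1) = 82.
  m_5 = 1*82 - 41 = 41, d_5 = (1692 - 41^2)/1 = 11/1 = 11: (m_5, d_5) = (m_1, d_1) = (41, 11), so from here the quotients repeat a_1, ..., a_4; the period length is 4.
So sqrt(1692) = [41; (7, 2, 7, 82)] with period length k = 4.
k is even, so the fundamental solution of x^2 - 1692y^2 = 1 is (p_{k-1}, q_{k-1}) = (p_3, q_3); compute convergents through index 3.
Convergents (p_i = a_i*p_{i-1} + p_{i-2}, q_i = a_i*q_{i-1} + q_{i-2} with p_{-2}=0, p_{-1}=1, q_{-2}=1, q_{-1}=0):
  i=0: a_0=41, p_0 = 41*1 + 0 = 41, q_0 = 41*0 + 1 = 1.
  i=1: a_1=7, p_1 = 7*41 + 1 = 288, q_1 = 7*1 + 0 = 7.
  i=2: a_2=2, p_2 = 2*288 + 41 = 617, q_2 = 2*7 + 1 = 15.
  i=3: a_3=7, p_3 = 7*617 + 288 = 4607, q_3 = 7*15 + 7 = 112.
Check: 4607^2 - 1692*112^2 = 21224449 - 21224448 = 1, so (x, y) = (4607, 112) solves the equation, and by the theorem it is the least positive solution.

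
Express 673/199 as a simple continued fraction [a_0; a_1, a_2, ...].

Run the Euclidean algorithm on 673 and 199; the successive quotients are the partial quotients a_0, a_1, ... (each step inverts the fractional part left over by the previous one):
  673 = 3*199 + 76, so a_0 = 3.
  199 = 2*76 + 47, so a_1 = 2.
  76 = 1*47 + 29, so a_2 = 1.
  47 = 1*29 + 18, so a_3 = 1.
  29 = 1*18 + 11, so a_4 = 1.
  18 = 1*11 + 7, so a_5 = 1.
  11 = 1*7 + 4, so a_6 = 1.
  7 = 1*4 + 3, so a_7 = 1.
  4 = 1*3 + 1, so a_8 = 1.
  3 = 3*1 + 0, so a_9 = 3.
The remainder reaches 0 after 10 divisions, so the expansion has 10 partial quotients, read off in order.

[3; 2, 1, 1, 1, 1, 1, 1, 1, 3]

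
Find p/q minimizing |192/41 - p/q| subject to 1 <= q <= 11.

14/3

Expand x = 192/41 as a continued fraction with the Euclidean algorithm:
  192 = 4*41 + 28, so a_0 = 4.
  41 = 1*28 + 13, so a_1 = 1.
  28 = 2*13 + 2, so a_2 = 2.
  13 = 6*2 + 1, so a_3 = 6.
  2 = 2*1 + 0, so a_4 = 2.
so x = [4; 1, 2, 6, 2].
Convergents (p_i = a_i*p_{i-1} + p_{i-2}, q_i = a_i*q_{i-1} + q_{i-2} with p_{-2}=0, p_{-1}=1, q_{-2}=1, q_{-1}=0), until the denominator exceeds 11:
  i=0: a_0=4, p_0 = 4*1 + 0 = 4, q_0 = 4*0 + 1 = 1.
  i=1: a_1=1, p_1 = 1*4 + 1 = 5, q_1 = 1*1 + 0 = 1.
  i=2: a_2=2, p_2 = 2*5 + 4 = 14, q_2 = 2*1 + 1 = 3.
  i=3: a_3=6, p_3 = 6*14 + 5 = 89, q_3 = 6*3 + 1 = 19.
q_3 = 19 > 11, so the last convergent with denominator <= 11 is p_2/q_2 = 14/3.
The closest fraction with denominator <= 11 is either p_2/q_2 or the intermediate fraction (k*p_2 + p_1)/(k*q_2 + q_1) with the largest k >= 1 whose denominator stays <= 11; these approach x as k grows, and every other convergent or intermediate fraction in range is farther away.
Largest k: floor((11 - q_1)/q_2) = floor((11 - 1)/3) = 3.
That gives (3*14 + 5)/(3*3 + 1) = 47/10.
Compare the errors: |x - 14/3| = |192*3 - 14*41|/(41*3) = 2/123, and |x - 47/10| = |192*10 - 47*41|/(41*10) = 7/410.
Cross-multiplying, 2*410 = 820 < 861 = 7*123, so 2/123 is smaller: the convergent 14/3 is closer to x than 47/10.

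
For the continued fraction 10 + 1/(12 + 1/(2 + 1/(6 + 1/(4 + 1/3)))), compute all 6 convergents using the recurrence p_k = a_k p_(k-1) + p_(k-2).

10/1, 121/12, 252/25, 1633/162, 6784/673, 21985/2181

Using the convergent recurrence p_i = a_i*p_{i-1} + p_{i-2}, q_i = a_i*q_{i-1} + q_{i-2} with p_{-2}=0, p_{-1}=1, q_{-2}=1, q_{-1}=0:
  i=0: a_0=10, p_0 = 10*1 + 0 = 10, q_0 = 10*0 + 1 = 1.
  i=1: a_1=12, p_1 = 12*10 + 1 = 121, q_1 = 12*1 + 0 = 12.
  i=2: a_2=2, p_2 = 2*121 + 10 = 252, q_2 = 2*12 + 1 = 25.
  i=3: a_3=6, p_3 = 6*252 + 121 = 1633, q_3 = 6*25 + 12 = 162.
  i=4: a_4=4, p_4 = 4*1633 + 252 = 6784, q_4 = 4*162 + 25 = 673.
  i=5: a_5=3, p_5 = 3*6784 + 1633 = 21985, q_5 = 3*673 + 162 = 2181.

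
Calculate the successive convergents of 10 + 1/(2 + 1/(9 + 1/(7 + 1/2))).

Using the convergent recurrence p_i = a_i*p_{i-1} + p_{i-2}, q_i = a_i*q_{i-1} + q_{i-2} with p_{-2}=0, p_{-1}=1, q_{-2}=1, q_{-1}=0:
  i=0: a_0=10, p_0 = 10*1 + 0 = 10, q_0 = 10*0 + 1 = 1.
  i=1: a_1=2, p_1 = 2*10 + 1 = 21, q_1 = 2*1 + 0 = 2.
  i=2: a_2=9, p_2 = 9*21 + 10 = 199, q_2 = 9*2 + 1 = 19.
  i=3: a_3=7, p_3 = 7*199 + 21 = 1414, q_3 = 7*19 + 2 = 135.
  i=4: a_4=2, p_4 = 2*1414 + 199 = 3027, q_4 = 2*135 + 19 = 289.

10/1, 21/2, 199/19, 1414/135, 3027/289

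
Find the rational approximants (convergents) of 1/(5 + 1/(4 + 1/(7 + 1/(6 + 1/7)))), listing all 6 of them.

0/1, 1/5, 4/21, 29/152, 178/933, 1275/6683

Using the convergent recurrence p_i = a_i*p_{i-1} + p_{i-2}, q_i = a_i*q_{i-1} + q_{i-2} with p_{-2}=0, p_{-1}=1, q_{-2}=1, q_{-1}=0:
  i=0: a_0=0, p_0 = 0*1 + 0 = 0, q_0 = 0*0 + 1 = 1.
  i=1: a_1=5, p_1 = 5*0 + 1 = 1, q_1 = 5*1 + 0 = 5.
  i=2: a_2=4, p_2 = 4*1 + 0 = 4, q_2 = 4*5 + 1 = 21.
  i=3: a_3=7, p_3 = 7*4 + 1 = 29, q_3 = 7*21 + 5 = 152.
  i=4: a_4=6, p_4 = 6*29 + 4 = 178, q_4 = 6*152 + 21 = 933.
  i=5: a_5=7, p_5 = 7*178 + 29 = 1275, q_5 = 7*933 + 152 = 6683.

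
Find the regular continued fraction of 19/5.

Run the Euclidean algorithm on 19 and 5; the successive quotients are the partial quotients a_0, a_1, ... (each step inverts the fractional part left over by the previous one):
  19 = 3*5 + 4, so a_0 = 3.
  5 = 1*4 + 1, so a_1 = 1.
  4 = 4*1 + 0, so a_2 = 4.
The remainder reaches 0 after 3 divisions, so the expansion has 3 partial quotients, read off in order.

[3; 1, 4]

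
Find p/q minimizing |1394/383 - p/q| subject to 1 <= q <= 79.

91/25

Expand x = 1394/383 as a continued fraction with the Euclidean algorithm:
  1394 = 3*383 + 245, so a_0 = 3.
  383 = 1*245 + 138, so a_1 = 1.
  245 = 1*138 + 107, so a_2 = 1.
  138 = 1*107 + 31, so a_3 = 1.
  107 = 3*31 + 14, so a_4 = 3.
  31 = 2*14 + 3, so a_5 = 2.
  14 = 4*3 + 2, so a_6 = 4.
  3 = 1*2 + 1, so a_7 = 1.
  2 = 2*1 + 0, so a_8 = 2.
so x = [3; 1, 1, 1, 3, 2, 4, 1, 2].
Convergents (p_i = a_i*p_{i-1} + p_{i-2}, q_i = a_i*q_{i-1} + q_{i-2} with p_{-2}=0, p_{-1}=1, q_{-2}=1, q_{-1}=0), until the denominator exceeds 79:
  i=0: a_0=3, p_0 = 3*1 + 0 = 3, q_0 = 3*0 + 1 = 1.
  i=1: a_1=1, p_1 = 1*3 + 1 = 4, q_1 = 1*1 + 0 = 1.
  i=2: a_2=1, p_2 = 1*4 + 3 = 7, q_2 = 1*1 + 1 = 2.
  i=3: a_3=1, p_3 = 1*7 + 4 = 11, q_3 = 1*2 + 1 = 3.
  i=4: a_4=3, p_4 = 3*11 + 7 = 40, q_4 = 3*3 + 2 = 11.
  i=5: a_5=2, p_5 = 2*40 + 11 = 91, q_5 = 2*11 + 3 = 25.
  i=6: a_6=4, p_6 = 4*91 + 40 = 404, q_6 = 4*25 + 11 = 111.
q_6 = 111 > 79, so the last convergent with denominator <= 79 is p_5/q_5 = 91/25.
The closest fraction with denominator <= 79 is either p_5/q_5 or the intermediate fraction (k*p_5 + p_4)/(k*q_5 + q_4) with the largest k >= 1 whose denominator stays <= 79; these approach x as k grows, and every other convergent or intermediate fraction in range is farther away.
Largest k: floor((79 - q_4)/q_5) = floor((79 - 11)/25) = 2.
That gives (2*91 + 40)/(2*25 + 11) = 222/61.
Compare the errors: |x - 91/25| = |1394*25 - 91*383|/(383*25) = 3/9575, and |x - 222/61| = |1394*61 - 222*383|/(383*61) = 8/23363.
Cross-multiplying, 3*23363 = 70089 < 76600 = 8*9575, so 3/9575 is smaller: the convergent 91/25 is closer to x than 222/61.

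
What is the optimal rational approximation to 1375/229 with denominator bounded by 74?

Expand x = 1375/229 as a continued fraction with the Euclidean algorithm:
  1375 = 6*229 + 1, so a_0 = 6.
  229 = 229*1 + 0, so a_1 = 229.
so x = [6; 229].
Convergents (p_i = a_i*p_{i-1} + p_{i-2}, q_i = a_i*q_{i-1} + q_{i-2} with p_{-2}=0, p_{-1}=1, q_{-2}=1, q_{-1}=0), until the denominator exceeds 74:
  i=0: a_0=6, p_0 = 6*1 + 0 = 6, q_0 = 6*0 + 1 = 1.
  i=1: a_1=229, p_1 = 229*6 + 1 = 1375, q_1 = 229*1 + 0 = 229.
q_1 = 229 > 74, so the last convergent with denominator <= 74 is p_0/q_0 = 6/1.
The closest fraction with denominator <= 74 is either p_0/q_0 or the intermediate fraction (k*p_0 + p_{-1})/(k*q_0 + q_{-1}) with the largest k >= 1 whose denominator stays <= 74; these approach x as k grows, and every other convergent or intermediate fraction in range is farther away.
Largest k: floor((74 - q_{-1})/q_0) = floor((74 - 0)/1) = 74 (using the seeds p_{-1} = 1, q_{-1} = 0).
That gives (74*6 + 1)/(74*1 + 0) = 445/74.
Compare the errors: |x - 6/1| = |1375*1 - 6*229|/(229*1) = 1/229, and |x - 445/74| = |1375*74 - 445*229|/(229*74) = 155/16946.
Cross-multiplying, 1*16946 = 16946 < 35495 = 155*229, so 1/229 is smaller: the convergent 6/1 is closer to x than 445/74.

6/1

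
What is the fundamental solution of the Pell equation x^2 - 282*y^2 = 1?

(x, y) = (2351, 140)

First expand sqrt(282) as a continued fraction. With x_i = (sqrt(282) + m_i)/d_i and (m_0, d_0) = (0, 1): a_0 = floor(sqrt(282)) = 16, since 16^2 = 256 <= 282 < 289 = 17^2.
Iterate m_{i+1} = d_i*a_i - m_i, d_{i+1} = (282 - m_{i+1}^2)/d_i, a_{i+1} = floor((a_0 + m_{i+1})/d_{i+1}):
  m_1 = 1*16 - 0 = 16, d_1 = (282 - 16^2)/1 = 26/1 = 26, a_1 = floor((16 + 16)/26) = 1.
  m_2 = 26*1 - 16 = 10, d_2 = (282 - 10^2)/26 = 182/26 = 7, a_2 = floor((16 + 10)/7) = 3.
  m_3 = 7*3 - 10 = 11, d_3 = (282 - 11^2)/7 = 161/7 = 23, a_3 = floor((16 + 11)/23) = 1.
  m_4 = 23*1 - 11 = 12, d_4 = (282 - 12^2)/23 = 138/23 = 6, a_4 = floor((16 + 12)/6) = 4.
  m_5 = 6*4 - 12 = 12, d_5 = (282 - 12^2)/6 = 138/6 = 23, a_5 = floor((16 + 12)/23) = 1.
  m_6 = 23*1 - 12 = 11, d_6 = (282 - 11^2)/23 = 161/23 = 7, a_6 = floor((16 + 11)/7) = 3.
  m_7 = 7*3 - 11 = 10, d_7 = (282 - 10^2)/7 = 182/7 = 26, a_7 = floor((16 + 10)/26) = 1.
  m_8 = 26*1 - 10 = 16, d_8 = (282 - 16^2)/26 = 26/26 = 1, a_8 = floor((16 + 16)/1) = 32.
  m_9 = 1*32 - 16 = 16, d_9 = (282 - 16^2)/1 = 26/1 = 26: (m_9, d_9) = (m_1, d_1) = (16, 26), so from here the quotients repeat a_1, ..., a_8; the period length is 8.
So sqrt(282) = [16; (1, 3, 1, 4, 1, 3, 1, 32)] with period length k = 8.
k is even, so the fundamental solution of x^2 - 282y^2 = 1 is (p_{k-1}, q_{k-1}) = (p_7, q_7); compute convergents through index 7.
Convergents (p_i = a_i*p_{i-1} + p_{i-2}, q_i = a_i*q_{i-1} + q_{i-2} with p_{-2}=0, p_{-1}=1, q_{-2}=1, q_{-1}=0):
  i=0: a_0=16, p_0 = 16*1 + 0 = 16, q_0 = 16*0 + 1 = 1.
  i=1: a_1=1, p_1 = 1*16 + 1 = 17, q_1 = 1*1 + 0 = 1.
  i=2: a_2=3, p_2 = 3*17 + 16 = 67, q_2 = 3*1 + 1 = 4.
  i=3: a_3=1, p_3 = 1*67 + 17 = 84, q_3 = 1*4 + 1 = 5.
  i=4: a_4=4, p_4 = 4*84 + 67 = 403, q_4 = 4*5 + 4 = 24.
  i=5: a_5=1, p_5 = 1*403 + 84 = 487, q_5 = 1*24 + 5 = 29.
  i=6: a_6=3, p_6 = 3*487 + 403 = 1864, q_6 = 3*29 + 24 = 111.
  i=7: a_7=1, p_7 = 1*1864 + 487 = 2351, q_7 = 1*111 + 29 = 140.
Check: 2351^2 - 282*140^2 = 5527201 - 5527200 = 1, so (x, y) = (2351, 140) solves the equation, and by the theorem it is the least positive solution.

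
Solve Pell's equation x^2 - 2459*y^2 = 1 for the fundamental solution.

(x, y) = (710650, 14331)

First expand sqrt(2459) as a continued fraction. With x_i = (sqrt(2459) + m_i)/d_i and (m_0, d_0) = (0, 1): a_0 = floor(sqrt(2459)) = 49, since 49^2 = 2401 <= 2459 < 2500 = 50^2.
Iterate m_{i+1} = d_i*a_i - m_i, d_{i+1} = (2459 - m_{i+1}^2)/d_i, a_{i+1} = floor((a_0 + m_{i+1})/d_{i+1}):
  m_1 = 1*49 - 0 = 49, d_1 = (2459 - 49^2)/1 = 58/1 = 58, a_1 = floor((49 + 49)/58) = 1.
  m_2 = 58*1 - 49 = 9, d_2 = (2459 - 9^2)/58 = 2378/58 = 41, a_2 = floor((49 + 9)/41) = 1.
  m_3 = 41*1 - 9 = 32, d_3 = (2459 - 32^2)/41 = 1435/41 = 35, a_3 = floor((49 + 32)/35) = 2.
  m_4 = 35*2 - 32 = 38, d_4 = (2459 - 38^2)/35 = 1015/35 = 29, a_4 = floor((49 + 38)/29) = 3.
  m_5 = 29*3 - 38 = 49, d_5 = (2459 - 49^2)/29 = 58/29 = 2, a_5 = floor((49 + 49)/2) = 49.
  m_6 = 2*49 - 49 = 49, d_6 = (2459 - 49^2)/2 = 58/2 = 29, a_6 = floor((49 + 49)/29) = 3.
  m_7 = 29*3 - 49 = 38, d_7 = (2459 - 38^2)/29 = 1015/29 = 35, a_7 = floor((49 + 38)/35) = 2.
  m_8 = 35*2 - 38 = 32, d_8 = (2459 - 32^2)/35 = 1435/35 = 41, a_8 = floor((49 + 32)/41) = 1.
  m_9 = 41*1 - 32 = 9, d_9 = (2459 - 9^2)/41 = 2378/41 = 58, a_9 = floor((49 + 9)/58) = 1.
  m_10 = 58*1 - 9 = 49, d_10 = (2459 - 49^2)/58 = 58/58 = 1, a_10 = floor((49 + 49)/1) = 98.
  m_11 = 1*98 - 49 = 49, d_11 = (2459 - 49^2)/1 = 58/1 = 58: (m_11, d_11) = (m_1, d_1) = (49, 58), so from here the quotients repeat a_1, ..., a_10; the period length is 10.
So sqrt(2459) = [49; (1, 1, 2, 3, 49, 3, 2, 1, 1, 98)] with period length k = 10.
k is even, so the fundamental solution of x^2 - 2459y^2 = 1 is (p_{k-1}, q_{k-1}) = (p_9, q_9); compute convergents through index 9.
Convergents (p_i = a_i*p_{i-1} + p_{i-2}, q_i = a_i*q_{i-1} + q_{i-2} with p_{-2}=0, p_{-1}=1, q_{-2}=1, q_{-1}=0):
  i=0: a_0=49, p_0 = 49*1 + 0 = 49, q_0 = 49*0 + 1 = 1.
  i=1: a_1=1, p_1 = 1*49 + 1 = 50, q_1 = 1*1 + 0 = 1.
  i=2: a_2=1, p_2 = 1*50 + 49 = 99, q_2 = 1*1 + 1 = 2.
  i=3: a_3=2, p_3 = 2*99 + 50 = 248, q_3 = 2*2 + 1 = 5.
  i=4: a_4=3, p_4 = 3*248 + 99 = 843, q_4 = 3*5 + 2 = 17.
  i=5: a_5=49, p_5 = 49*843 + 248 = 41555, q_5 = 49*17 + 5 = 838.
  i=6: a_6=3, p_6 = 3*41555 + 843 = 125508, q_6 = 3*838 + 17 = 2531.
  i=7: a_7=2, p_7 = 2*125508 + 41555 = 292571, q_7 = 2*2531 + 838 = 5900.
  i=8: a_8=1, p_8 = 1*292571 + 125508 = 418079, q_8 = 1*5900 + 2531 = 8431.
  i=9: a_9=1, p_9 = 1*418079 + 292571 = 710650, q_9 = 1*8431 + 5900 = 14331.
Check: 710650^2 - 2459*14331^2 = 505023422500 - 505023422499 = 1, so (x, y) = (710650, 14331) solves the equation, and by the theorem it is the least positive solution.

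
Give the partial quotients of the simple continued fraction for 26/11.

[2; 2, 1, 3]

Run the Euclidean algorithm on 26 and 11; the successive quotients are the partial quotients a_0, a_1, ... (each step inverts the fractional part left over by the previous one):
  26 = 2*11 + 4, so a_0 = 2.
  11 = 2*4 + 3, so a_1 = 2.
  4 = 1*3 + 1, so a_2 = 1.
  3 = 3*1 + 0, so a_3 = 3.
The remainder reaches 0 after 4 divisions, so the expansion has 4 partial quotients, read off in order.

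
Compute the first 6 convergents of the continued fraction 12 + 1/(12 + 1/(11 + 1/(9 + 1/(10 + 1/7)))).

Using the convergent recurrence p_i = a_i*p_{i-1} + p_{i-2}, q_i = a_i*q_{i-1} + q_{i-2} with p_{-2}=0, p_{-1}=1, q_{-2}=1, q_{-1}=0:
  i=0: a_0=12, p_0 = 12*1 + 0 = 12, q_0 = 12*0 + 1 = 1.
  i=1: a_1=12, p_1 = 12*12 + 1 = 145, q_1 = 12*1 + 0 = 12.
  i=2: a_2=11, p_2 = 11*145 + 12 = 1607, q_2 = 11*12 + 1 = 133.
  i=3: a_3=9, p_3 = 9*1607 + 145 = 14608, q_3 = 9*133 + 12 = 1209.
  i=4: a_4=10, p_4 = 10*14608 + 1607 = 147687, q_4 = 10*1209 + 133 = 12223.
  i=5: a_5=7, p_5 = 7*147687 + 14608 = 1048417, q_5 = 7*12223 + 1209 = 86770.

12/1, 145/12, 1607/133, 14608/1209, 147687/12223, 1048417/86770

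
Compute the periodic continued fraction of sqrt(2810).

[53; (106)]

Write x_i = (sqrt(2810) + m_i)/d_i with (m_0, d_0) = (0, 1). a_0 = floor(sqrt(2810)) = 53, since 53^2 = 2809 <= 2810 < 2916 = 54^2.
Iterate m_{i+1} = d_i*a_i - m_i, d_{i+1} = (2810 - m_{i+1}^2)/d_i, a_{i+1} = floor((a_0 + m_{i+1})/d_{i+1}):
  m_1 = 1*53 - 0 = 53, d_1 = (2810 - 53^2)/1 = 1/1 = 1, a_1 = floor((53 + 53)/1) = 106.
  m_2 = 1*106 - 53 = 53, d_2 = (2810 - 53^2)/1 = 1/1 = 1: (m_2, d_2) = (m_1, d_1) = (53, 1), so from here the quotient a_1 repeats; the period length is 1.
Hence the expansion of sqrt(2810) is a_0 = 53 followed by the repeating block 106 (period 1).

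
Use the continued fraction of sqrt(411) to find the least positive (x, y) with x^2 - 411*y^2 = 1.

First expand sqrt(411) as a continued fraction. With x_i = (sqrt(411) + m_i)/d_i and (m_0, d_0) = (0, 1): a_0 = floor(sqrt(411)) = 20, since 20^2 = 400 <= 411 < 441 = 21^2.
Iterate m_{i+1} = d_i*a_i - m_i, d_{i+1} = (411 - m_{i+1}^2)/d_i, a_{i+1} = floor((a_0 + m_{i+1})/d_{i+1}):
  m_1 = 1*20 - 0 = 20, d_1 = (411 - 20^2)/1 = 11/1 = 11, a_1 = floor((20 + 20)/11) = 3.
  m_2 = 11*3 - 20 = 13, d_2 = (411 - 13^2)/11 = 242/11 = 22, a_2 = floor((20 + 13)/22) = 1.
  m_3 = 22*1 - 13 = 9, d_3 = (411 - 9^2)/22 = 330/22 = 15, a_3 = floor((20 + 9)/15) = 1.
  m_4 = 15*1 - 9 = 6, d_4 = (411 - 6^2)/15 = 375/15 = 25, a_4 = floor((20 + 6)/25) = 1.
  m_5 = 25*1 - 6 = 19, d_5 = (411 - 19^2)/25 = 50/25 = 2, a_5 = floor((20 + 19)/2) = 19.
  m_6 = 2*19 - 19 = 19, d_6 = (411 - 19^2)/2 = 50/2 = 25, a_6 = floor((20 + 19)/25) = 1.
  m_7 = 25*1 - 19 = 6, d_7 = (411 - 6^2)/25 = 375/25 = 15, a_7 = floor((20 + 6)/15) = 1.
  m_8 = 15*1 - 6 = 9, d_8 = (411 - 9^2)/15 = 330/15 = 22, a_8 = floor((20 + 9)/22) = 1.
  m_9 = 22*1 - 9 = 13, d_9 = (411 - 13^2)/22 = 242/22 = 11, a_9 = floor((20 + 13)/11) = 3.
  m_10 = 11*3 - 13 = 20, d_10 = (411 - 20^2)/11 = 11/11 = 1, a_10 = floor((20 + 20)/1) = 40.
  m_11 = 1*40 - 20 = 20, d_11 = (411 - 20^2)/1 = 11/1 = 11: (m_11, d_11) = (m_1, d_1) = (20, 11), so from here the quotients repeat a_1, ..., a_10; the period length is 10.
So sqrt(411) = [20; (3, 1, 1, 1, 19, 1, 1, 1, 3, 40)] with period length k = 10.
k is even, so the fundamental solution of x^2 - 411y^2 = 1 is (p_{k-1}, q_{k-1}) = (p_9, q_9); compute convergents through index 9.
Convergents (p_i = a_i*p_{i-1} + p_{i-2}, q_i = a_i*q_{i-1} + q_{i-2} with p_{-2}=0, p_{-1}=1, q_{-2}=1, q_{-1}=0):
  i=0: a_0=20, p_0 = 20*1 + 0 = 20, q_0 = 20*0 + 1 = 1.
  i=1: a_1=3, p_1 = 3*20 + 1 = 61, q_1 = 3*1 + 0 = 3.
  i=2: a_2=1, p_2 = 1*61 + 20 = 81, q_2 = 1*3 + 1 = 4.
  i=3: a_3=1, p_3 = 1*81 + 61 = 142, q_3 = 1*4 + 3 = 7.
  i=4: a_4=1, p_4 = 1*142 + 81 = 223, q_4 = 1*7 + 4 = 11.
  i=5: a_5=19, p_5 = 19*223 + 142 = 4379, q_5 = 19*11 + 7 = 216.
  i=6: a_6=1, p_6 = 1*4379 + 223 = 4602, q_6 = 1*216 + 11 = 227.
  i=7: a_7=1, p_7 = 1*4602 + 4379 = 8981, q_7 = 1*227 + 216 = 443.
  i=8: a_8=1, p_8 = 1*8981 + 4602 = 13583, q_8 = 1*443 + 227 = 670.
  i=9: a_9=3, p_9 = 3*13583 + 8981 = 49730, q_9 = 3*670 + 443 = 2453.
Check: 49730^2 - 411*2453^2 = 2473072900 - 2473072899 = 1, so (x, y) = (49730, 2453) solves the equation, and by the theorem it is the least positive solution.

(x, y) = (49730, 2453)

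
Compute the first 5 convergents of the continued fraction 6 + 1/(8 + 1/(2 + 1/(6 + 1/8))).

Using the convergent recurrence p_i = a_i*p_{i-1} + p_{i-2}, q_i = a_i*q_{i-1} + q_{i-2} with p_{-2}=0, p_{-1}=1, q_{-2}=1, q_{-1}=0:
  i=0: a_0=6, p_0 = 6*1 + 0 = 6, q_0 = 6*0 + 1 = 1.
  i=1: a_1=8, p_1 = 8*6 + 1 = 49, q_1 = 8*1 + 0 = 8.
  i=2: a_2=2, p_2 = 2*49 + 6 = 104, q_2 = 2*8 + 1 = 17.
  i=3: a_3=6, p_3 = 6*104 + 49 = 673, q_3 = 6*17 + 8 = 110.
  i=4: a_4=8, p_4 = 8*673 + 104 = 5488, q_4 = 8*110 + 17 = 897.

6/1, 49/8, 104/17, 673/110, 5488/897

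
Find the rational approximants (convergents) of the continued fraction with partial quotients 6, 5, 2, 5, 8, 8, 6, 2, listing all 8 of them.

6/1, 31/5, 68/11, 371/60, 3036/491, 24659/3988, 150990/24419, 326639/52826

Using the convergent recurrence p_i = a_i*p_{i-1} + p_{i-2}, q_i = a_i*q_{i-1} + q_{i-2} with p_{-2}=0, p_{-1}=1, q_{-2}=1, q_{-1}=0:
  i=0: a_0=6, p_0 = 6*1 + 0 = 6, q_0 = 6*0 + 1 = 1.
  i=1: a_1=5, p_1 = 5*6 + 1 = 31, q_1 = 5*1 + 0 = 5.
  i=2: a_2=2, p_2 = 2*31 + 6 = 68, q_2 = 2*5 + 1 = 11.
  i=3: a_3=5, p_3 = 5*68 + 31 = 371, q_3 = 5*11 + 5 = 60.
  i=4: a_4=8, p_4 = 8*371 + 68 = 3036, q_4 = 8*60 + 11 = 491.
  i=5: a_5=8, p_5 = 8*3036 + 371 = 24659, q_5 = 8*491 + 60 = 3988.
  i=6: a_6=6, p_6 = 6*24659 + 3036 = 150990, q_6 = 6*3988 + 491 = 24419.
  i=7: a_7=2, p_7 = 2*150990 + 24659 = 326639, q_7 = 2*24419 + 3988 = 52826.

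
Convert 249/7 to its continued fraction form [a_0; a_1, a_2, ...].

[35; 1, 1, 3]

Run the Euclidean algorithm on 249 and 7; the successive quotients are the partial quotients a_0, a_1, ... (each step inverts the fractional part left over by the previous one):
  249 = 35*7 + 4, so a_0 = 35.
  7 = 1*4 + 3, so a_1 = 1.
  4 = 1*3 + 1, so a_2 = 1.
  3 = 3*1 + 0, so a_3 = 3.
The remainder reaches 0 after 4 divisions, so the expansion has 4 partial quotients, read off in order.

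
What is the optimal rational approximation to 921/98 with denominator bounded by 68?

Expand x = 921/98 as a continued fraction with the Euclidean algorithm:
  921 = 9*98 + 39, so a_0 = 9.
  98 = 2*39 + 20, so a_1 = 2.
  39 = 1*20 + 19, so a_2 = 1.
  20 = 1*19 + 1, so a_3 = 1.
  19 = 19*1 + 0, so a_4 = 19.
so x = [9; 2, 1, 1, 19].
Convergents (p_i = a_i*p_{i-1} + p_{i-2}, q_i = a_i*q_{i-1} + q_{i-2} with p_{-2}=0, p_{-1}=1, q_{-2}=1, q_{-1}=0), until the denominator exceeds 68:
  i=0: a_0=9, p_0 = 9*1 + 0 = 9, q_0 = 9*0 + 1 = 1.
  i=1: a_1=2, p_1 = 2*9 + 1 = 19, q_1 = 2*1 + 0 = 2.
  i=2: a_2=1, p_2 = 1*19 + 9 = 28, q_2 = 1*2 + 1 = 3.
  i=3: a_3=1, p_3 = 1*28 + 19 = 47, q_3 = 1*3 + 2 = 5.
  i=4: a_4=19, p_4 = 19*47 + 28 = 921, q_4 = 19*5 + 3 = 98.
q_4 = 98 > 68, so the last convergent with denominator <= 68 is p_3/q_3 = 47/5.
The closest fraction with denominator <= 68 is either p_3/q_3 or the intermediate fraction (k*p_3 + p_2)/(k*q_3 + q_2) with the largest k >= 1 whose denominator stays <= 68; these approach x as k grows, and every other convergent or intermediate fraction in range is farther away.
Largest k: floor((68 - q_2)/q_3) = floor((68 - 3)/5) = 13.
That gives (13*47 + 28)/(13*5 + 3) = 639/68.
Compare the errors: |x - 47/5| = |921*5 - 47*98|/(98*5) = 1/490, and |x - 639/68| = |921*68 - 639*98|/(98*68) = 6/6664.
Cross-multiplying, 6*490 = 2940 < 6664 = 1*6664, so 6/6664 is smaller: the intermediate fraction 639/68 is closer to x than 47/5.

639/68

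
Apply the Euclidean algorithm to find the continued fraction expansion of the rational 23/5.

Run the Euclidean algorithm on 23 and 5; the successive quotients are the partial quotients a_0, a_1, ... (each step inverts the fractional part left over by the previous one):
  23 = 4*5 + 3, so a_0 = 4.
  5 = 1*3 + 2, so a_1 = 1.
  3 = 1*2 + 1, so a_2 = 1.
  2 = 2*1 + 0, so a_3 = 2.
The remainder reaches 0 after 4 divisions, so the expansion has 4 partial quotients, read off in order.

[4; 1, 1, 2]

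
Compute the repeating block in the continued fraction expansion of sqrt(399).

Write x_i = (sqrt(399) + m_i)/d_i with (m_0, d_0) = (0, 1). a_0 = floor(sqrt(399)) = 19, since 19^2 = 361 <= 399 < 400 = 20^2.
Iterate m_{i+1} = d_i*a_i - m_i, d_{i+1} = (399 - m_{i+1}^2)/d_i, a_{i+1} = floor((a_0 + m_{i+1})/d_{i+1}):
  m_1 = 1*19 - 0 = 19, d_1 = (399 - 19^2)/1 = 38/1 = 38, a_1 = floor((19 + 19)/38) = 1.
  m_2 = 38*1 - 19 = 19, d_2 = (399 - 19^2)/38 = 38/38 = 1, a_2 = floor((19 + 19)/1) = 38.
  m_3 = 1*38 - 19 = 19, d_3 = (399 - 19^2)/1 = 38/1 = 38: (m_3, d_3) = (m_1, d_1) = (19, 38), so from here the quotients repeat a_1, a_2; the period length is 2.
Hence the expansion of sqrt(399) is a_0 = 19 followed by the repeating block 1, 38 (period 2).

[19; (1, 38)]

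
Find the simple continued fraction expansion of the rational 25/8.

[3; 8]

Run the Euclidean algorithm on 25 and 8; the successive quotients are the partial quotients a_0, a_1, ... (each step inverts the fractional part left over by the previous one):
  25 = 3*8 + 1, so a_0 = 3.
  8 = 8*1 + 0, so a_1 = 8.
The remainder reaches 0 after 2 divisions, so the expansion has 2 partial quotients, read off in order.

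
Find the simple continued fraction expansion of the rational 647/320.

[2; 45, 1, 2, 2]

Run the Euclidean algorithm on 647 and 320; the successive quotients are the partial quotients a_0, a_1, ... (each step inverts the fractional part left over by the previous one):
  647 = 2*320 + 7, so a_0 = 2.
  320 = 45*7 + 5, so a_1 = 45.
  7 = 1*5 + 2, so a_2 = 1.
  5 = 2*2 + 1, so a_3 = 2.
  2 = 2*1 + 0, so a_4 = 2.
The remainder reaches 0 after 5 divisions, so the expansion has 5 partial quotients, read off in order.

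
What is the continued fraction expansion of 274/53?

Run the Euclidean algorithm on 274 and 53; the successive quotients are the partial quotients a_0, a_1, ... (each step inverts the fractional part left over by the previous one):
  274 = 5*53 + 9, so a_0 = 5.
  53 = 5*9 + 8, so a_1 = 5.
  9 = 1*8 + 1, so a_2 = 1.
  8 = 8*1 + 0, so a_3 = 8.
The remainder reaches 0 after 4 divisions, so the expansion has 4 partial quotients, read off in order.

[5; 5, 1, 8]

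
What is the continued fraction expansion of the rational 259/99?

[2; 1, 1, 1, 1, 1, 1, 7]

Run the Euclidean algorithm on 259 and 99; the successive quotients are the partial quotients a_0, a_1, ... (each step inverts the fractional part left over by the previous one):
  259 = 2*99 + 61, so a_0 = 2.
  99 = 1*61 + 38, so a_1 = 1.
  61 = 1*38 + 23, so a_2 = 1.
  38 = 1*23 + 15, so a_3 = 1.
  23 = 1*15 + 8, so a_4 = 1.
  15 = 1*8 + 7, so a_5 = 1.
  8 = 1*7 + 1, so a_6 = 1.
  7 = 7*1 + 0, so a_7 = 7.
The remainder reaches 0 after 8 divisions, so the expansion has 8 partial quotients, read off in order.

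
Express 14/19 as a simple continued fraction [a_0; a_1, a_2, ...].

[0; 1, 2, 1, 4]

Run the Euclidean algorithm on 14 and 19; the successive quotients are the partial quotients a_0, a_1, ... (each step inverts the fractional part left over by the previous one):
  14 = 0*19 + 14, so a_0 = 0.
  19 = 1*14 + 5, so a_1 = 1.
  14 = 2*5 + 4, so a_2 = 2.
  5 = 1*4 + 1, so a_3 = 1.
  4 = 4*1 + 0, so a_4 = 4.
The remainder reaches 0 after 5 divisions, so the expansion has 5 partial quotients, read off in order.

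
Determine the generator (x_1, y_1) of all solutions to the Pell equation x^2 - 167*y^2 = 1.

First expand sqrt(167) as a continued fraction. With x_i = (sqrt(167) + m_i)/d_i and (m_0, d_0) = (0, 1): a_0 = floor(sqrt(167)) = 12, since 12^2 = 144 <= 167 < 169 = 13^2.
Iterate m_{i+1} = d_i*a_i - m_i, d_{i+1} = (167 - m_{i+1}^2)/d_i, a_{i+1} = floor((a_0 + m_{i+1})/d_{i+1}):
  m_1 = 1*12 - 0 = 12, d_1 = (167 - 12^2)/1 = 23/1 = 23, a_1 = floor((12 + 12)/23) = 1.
  m_2 = 23*1 - 12 = 11, d_2 = (167 - 11^2)/23 = 46/23 = 2, a_2 = floor((12 + 11)/2) = 11.
  m_3 = 2*11 - 11 = 11, d_3 = (167 - 11^2)/2 = 46/2 = 23, a_3 = floor((12 + 11)/23) = 1.
  m_4 = 23*1 - 11 = 12, d_4 = (167 - 12^2)/23 = 23/23 = 1, a_4 = floor((12 + 12)/1) = 24.
  m_5 = 1*24 - 12 = 12, d_5 = (167 - 12^2)/1 = 23/1 = 23: (m_5, d_5) = (m_1, d_1) = (12, 23), so from here the quotients repeat a_1, ..., a_4; the period length is 4.
So sqrt(167) = [12; (1, 11, 1, 24)] with period length k = 4.
k is even, so the fundamental solution of x^2 - 167y^2 = 1 is (p_{k-1}, q_{k-1}) = (p_3, q_3); compute convergents through index 3.
Convergents (p_i = a_i*p_{i-1} + p_{i-2}, q_i = a_i*q_{i-1} + q_{i-2} with p_{-2}=0, p_{-1}=1, q_{-2}=1, q_{-1}=0):
  i=0: a_0=12, p_0 = 12*1 + 0 = 12, q_0 = 12*0 + 1 = 1.
  i=1: a_1=1, p_1 = 1*12 + 1 = 13, q_1 = 1*1 + 0 = 1.
  i=2: a_2=11, p_2 = 11*13 + 12 = 155, q_2 = 11*1 + 1 = 12.
  i=3: a_3=1, p_3 = 1*155 + 13 = 168, q_3 = 1*12 + 1 = 13.
Check: 168^2 - 167*13^2 = 28224 - 28223 = 1, so (x, y) = (168, 13) solves the equation, and by the theorem it is the least positive solution.

(x, y) = (168, 13)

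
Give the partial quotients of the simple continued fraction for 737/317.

Run the Euclidean algorithm on 737 and 317; the successive quotients are the partial quotients a_0, a_1, ... (each step inverts the fractional part left over by the previous one):
  737 = 2*317 + 103, so a_0 = 2.
  317 = 3*103 + 8, so a_1 = 3.
  103 = 12*8 + 7, so a_2 = 12.
  8 = 1*7 + 1, so a_3 = 1.
  7 = 7*1 + 0, so a_4 = 7.
The remainder reaches 0 after 5 divisions, so the expansion has 5 partial quotients, read off in order.

[2; 3, 12, 1, 7]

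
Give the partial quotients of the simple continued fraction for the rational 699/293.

[2; 2, 1, 1, 2, 5, 4]

Run the Euclidean algorithm on 699 and 293; the successive quotients are the partial quotients a_0, a_1, ... (each step inverts the fractional part left over by the previous one):
  699 = 2*293 + 113, so a_0 = 2.
  293 = 2*113 + 67, so a_1 = 2.
  113 = 1*67 + 46, so a_2 = 1.
  67 = 1*46 + 21, so a_3 = 1.
  46 = 2*21 + 4, so a_4 = 2.
  21 = 5*4 + 1, so a_5 = 5.
  4 = 4*1 + 0, so a_6 = 4.
The remainder reaches 0 after 7 divisions, so the expansion has 7 partial quotients, read off in order.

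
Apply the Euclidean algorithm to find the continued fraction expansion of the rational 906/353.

[2; 1, 1, 3, 3, 1, 11]

Run the Euclidean algorithm on 906 and 353; the successive quotients are the partial quotients a_0, a_1, ... (each step inverts the fractional part left over by the previous one):
  906 = 2*353 + 200, so a_0 = 2.
  353 = 1*200 + 153, so a_1 = 1.
  200 = 1*153 + 47, so a_2 = 1.
  153 = 3*47 + 12, so a_3 = 3.
  47 = 3*12 + 11, so a_4 = 3.
  12 = 1*11 + 1, so a_5 = 1.
  11 = 11*1 + 0, so a_6 = 11.
The remainder reaches 0 after 7 divisions, so the expansion has 7 partial quotients, read off in order.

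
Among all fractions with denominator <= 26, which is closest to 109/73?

Expand x = 109/73 as a continued fraction with the Euclidean algorithm:
  109 = 1*73 + 36, so a_0 = 1.
  73 = 2*36 + 1, so a_1 = 2.
  36 = 36*1 + 0, so a_2 = 36.
so x = [1; 2, 36].
Convergents (p_i = a_i*p_{i-1} + p_{i-2}, q_i = a_i*q_{i-1} + q_{i-2} with p_{-2}=0, p_{-1}=1, q_{-2}=1, q_{-1}=0), until the denominator exceeds 26:
  i=0: a_0=1, p_0 = 1*1 + 0 = 1, q_0 = 1*0 + 1 = 1.
  i=1: a_1=2, p_1 = 2*1 + 1 = 3, q_1 = 2*1 + 0 = 2.
  i=2: a_2=36, p_2 = 36*3 + 1 = 109, q_2 = 36*2 + 1 = 73.
q_2 = 73 > 26, so the last convergent with denominator <= 26 is p_1/q_1 = 3/2.
The closest fraction with denominator <= 26 is either p_1/q_1 or the intermediate fraction (k*p_1 + p_0)/(k*q_1 + q_0) with the largest k >= 1 whose denominator stays <= 26; these approach x as k grows, and every other convergent or intermediate fraction in range is farther away.
Largest k: floor((26 - q_0)/q_1) = floor((26 - 1)/2) = 12.
That gives (12*3 + 1)/(12*2 + 1) = 37/25.
Compare the errors: |x - 3/2| = |109*2 - 3*73|/(73*2) = 1/146, and |x - 37/25| = |109*25 - 37*73|/(73*25) = 24/1825.
Cross-multiplying, 1*1825 = 1825 < 3504 = 24*146, so 1/146 is smaller: the convergent 3/2 is closer to x than 37/25.

3/2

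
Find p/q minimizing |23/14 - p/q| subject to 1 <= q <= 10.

13/8

Expand x = 23/14 as a continued fraction with the Euclidean algorithm:
  23 = 1*14 + 9, so a_0 = 1.
  14 = 1*9 + 5, so a_1 = 1.
  9 = 1*5 + 4, so a_2 = 1.
  5 = 1*4 + 1, so a_3 = 1.
  4 = 4*1 + 0, so a_4 = 4.
so x = [1; 1, 1, 1, 4].
Convergents (p_i = a_i*p_{i-1} + p_{i-2}, q_i = a_i*q_{i-1} + q_{i-2} with p_{-2}=0, p_{-1}=1, q_{-2}=1, q_{-1}=0), until the denominator exceeds 10:
  i=0: a_0=1, p_0 = 1*1 + 0 = 1, q_0 = 1*0 + 1 = 1.
  i=1: a_1=1, p_1 = 1*1 + 1 = 2, q_1 = 1*1 + 0 = 1.
  i=2: a_2=1, p_2 = 1*2 + 1 = 3, q_2 = 1*1 + 1 = 2.
  i=3: a_3=1, p_3 = 1*3 + 2 = 5, q_3 = 1*2 + 1 = 3.
  i=4: a_4=4, p_4 = 4*5 + 3 = 23, q_4 = 4*3 + 2 = 14.
q_4 = 14 > 10, so the last convergent with denominator <= 10 is p_3/q_3 = 5/3.
The closest fraction with denominator <= 10 is either p_3/q_3 or the intermediate fraction (k*p_3 + p_2)/(k*q_3 + q_2) with the largest k >= 1 whose denominator stays <= 10; these approach x as k grows, and every other convergent or intermediate fraction in range is farther away.
Largest k: floor((10 - q_2)/q_3) = floor((10 - 2)/3) = 2.
That gives (2*5 + 3)/(2*3 + 2) = 13/8.
Compare the errors: |x - 5/3| = |23*3 - 5*14|/(14*3) = 1/42, and |x - 13/8| = |23*8 - 13*14|/(14*8) = 2/112.
Cross-multiplying, 2*42 = 84 < 112 = 1*112, so 2/112 is smaller: the intermediate fraction 13/8 is closer to x than 5/3.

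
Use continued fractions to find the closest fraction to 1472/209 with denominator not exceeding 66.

162/23

Expand x = 1472/209 as a continued fraction with the Euclidean algorithm:
  1472 = 7*209 + 9, so a_0 = 7.
  209 = 23*9 + 2, so a_1 = 23.
  9 = 4*2 + 1, so a_2 = 4.
  2 = 2*1 + 0, so a_3 = 2.
so x = [7; 23, 4, 2].
Convergents (p_i = a_i*p_{i-1} + p_{i-2}, q_i = a_i*q_{i-1} + q_{i-2} with p_{-2}=0, p_{-1}=1, q_{-2}=1, q_{-1}=0), until the denominator exceeds 66:
  i=0: a_0=7, p_0 = 7*1 + 0 = 7, q_0 = 7*0 + 1 = 1.
  i=1: a_1=23, p_1 = 23*7 + 1 = 162, q_1 = 23*1 + 0 = 23.
  i=2: a_2=4, p_2 = 4*162 + 7 = 655, q_2 = 4*23 + 1 = 93.
q_2 = 93 > 66, so the last convergent with denominator <= 66 is p_1/q_1 = 162/23.
The closest fraction with denominator <= 66 is either p_1/q_1 or the intermediate fraction (k*p_1 + p_0)/(k*q_1 + q_0) with the largest k >= 1 whose denominator stays <= 66; these approach x as k grows, and every other convergent or intermediate fraction in range is farther away.
Largest k: floor((66 - q_0)/q_1) = floor((66 - 1)/23) = 2.
That gives (2*162 + 7)/(2*23 + 1) = 331/47.
Compare the errors: |x - 162/23| = |1472*23 - 162*209|/(209*23) = 2/4807, and |x - 331/47| = |1472*47 - 331*209|/(209*47) = 5/9823.
Cross-multiplying, 2*9823 = 19646 < 24035 = 5*4807, so 2/4807 is smaller: the convergent 162/23 is closer to x than 331/47.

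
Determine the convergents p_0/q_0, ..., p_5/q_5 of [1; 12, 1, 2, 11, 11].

Using the convergent recurrence p_i = a_i*p_{i-1} + p_{i-2}, q_i = a_i*q_{i-1} + q_{i-2} with p_{-2}=0, p_{-1}=1, q_{-2}=1, q_{-1}=0:
  i=0: a_0=1, p_0 = 1*1 + 0 = 1, q_0 = 1*0 + 1 = 1.
  i=1: a_1=12, p_1 = 12*1 + 1 = 13, q_1 = 12*1 + 0 = 12.
  i=2: a_2=1, p_2 = 1*13 + 1 = 14, q_2 = 1*12 + 1 = 13.
  i=3: a_3=2, p_3 = 2*14 + 13 = 41, q_3 = 2*13 + 12 = 38.
  i=4: a_4=11, p_4 = 11*41 + 14 = 465, q_4 = 11*38 + 13 = 431.
  i=5: a_5=11, p_5 = 11*465 + 41 = 5156, q_5 = 11*431 + 38 = 4779.

1/1, 13/12, 14/13, 41/38, 465/431, 5156/4779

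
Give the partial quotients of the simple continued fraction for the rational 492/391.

Run the Euclidean algorithm on 492 and 391; the successive quotients are the partial quotients a_0, a_1, ... (each step inverts the fractional part left over by the previous one):
  492 = 1*391 + 101, so a_0 = 1.
  391 = 3*101 + 88, so a_1 = 3.
  101 = 1*88 + 13, so a_2 = 1.
  88 = 6*13 + 10, so a_3 = 6.
  13 = 1*10 + 3, so a_4 = 1.
  10 = 3*3 + 1, so a_5 = 3.
  3 = 3*1 + 0, so a_6 = 3.
The remainder reaches 0 after 7 divisions, so the expansion has 7 partial quotients, read off in order.

[1; 3, 1, 6, 1, 3, 3]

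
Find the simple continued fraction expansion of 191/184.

[1; 26, 3, 2]

Run the Euclidean algorithm on 191 and 184; the successive quotients are the partial quotients a_0, a_1, ... (each step inverts the fractional part left over by the previous one):
  191 = 1*184 + 7, so a_0 = 1.
  184 = 26*7 + 2, so a_1 = 26.
  7 = 3*2 + 1, so a_2 = 3.
  2 = 2*1 + 0, so a_3 = 2.
The remainder reaches 0 after 4 divisions, so the expansion has 4 partial quotients, read off in order.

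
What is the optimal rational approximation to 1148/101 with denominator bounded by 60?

Expand x = 1148/101 as a continued fraction with the Euclidean algorithm:
  1148 = 11*101 + 37, so a_0 = 11.
  101 = 2*37 + 27, so a_1 = 2.
  37 = 1*27 + 10, so a_2 = 1.
  27 = 2*10 + 7, so a_3 = 2.
  10 = 1*7 + 3, so a_4 = 1.
  7 = 2*3 + 1, so a_5 = 2.
  3 = 3*1 + 0, so a_6 = 3.
so x = [11; 2, 1, 2, 1, 2, 3].
Convergents (p_i = a_i*p_{i-1} + p_{i-2}, q_i = a_i*q_{i-1} + q_{i-2} with p_{-2}=0, p_{-1}=1, q_{-2}=1, q_{-1}=0), until the denominator exceeds 60:
  i=0: a_0=11, p_0 = 11*1 + 0 = 11, q_0 = 11*0 + 1 = 1.
  i=1: a_1=2, p_1 = 2*11 + 1 = 23, q_1 = 2*1 + 0 = 2.
  i=2: a_2=1, p_2 = 1*23 + 11 = 34, q_2 = 1*2 + 1 = 3.
  i=3: a_3=2, p_3 = 2*34 + 23 = 91, q_3 = 2*3 + 2 = 8.
  i=4: a_4=1, p_4 = 1*91 + 34 = 125, q_4 = 1*8 + 3 = 11.
  i=5: a_5=2, p_5 = 2*125 + 91 = 341, q_5 = 2*11 + 8 = 30.
  i=6: a_6=3, p_6 = 3*341 + 125 = 1148, q_6 = 3*30 + 11 = 101.
q_6 = 101 > 60, so the last convergent with denominator <= 60 is p_5/q_5 = 341/30.
The closest fraction with denominator <= 60 is either p_5/q_5 or the intermediate fraction (k*p_5 + p_4)/(k*q_5 + q_4) with the largest k >= 1 whose denominator stays <= 60; these approach x as k grows, and every other convergent or intermediate fraction in range is farther away.
Largest k: floor((60 - q_4)/q_5) = floor((60 - 11)/30) = 1.
That gives (1*341 + 125)/(1*30 + 11) = 466/41.
Compare the errors: |x - 341/30| = |1148*30 - 341*101|/(101*30) = 1/3030, and |x - 466/41| = |1148*41 - 466*101|/(101*41) = 2/4141.
Cross-multiplying, 1*4141 = 4141 < 6060 = 2*3030, so 1/3030 is smaller: the convergent 341/30 is closer to x than 466/41.

341/30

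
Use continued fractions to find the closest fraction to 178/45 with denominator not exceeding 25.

Expand x = 178/45 as a continued fraction with the Euclidean algorithm:
  178 = 3*45 + 43, so a_0 = 3.
  45 = 1*43 + 2, so a_1 = 1.
  43 = 21*2 + 1, so a_2 = 21.
  2 = 2*1 + 0, so a_3 = 2.
so x = [3; 1, 21, 2].
Convergents (p_i = a_i*p_{i-1} + p_{i-2}, q_i = a_i*q_{i-1} + q_{i-2} with p_{-2}=0, p_{-1}=1, q_{-2}=1, q_{-1}=0), until the denominator exceeds 25:
  i=0: a_0=3, p_0 = 3*1 + 0 = 3, q_0 = 3*0 + 1 = 1.
  i=1: a_1=1, p_1 = 1*3 + 1 = 4, q_1 = 1*1 + 0 = 1.
  i=2: a_2=21, p_2 = 21*4 + 3 = 87, q_2 = 21*1 + 1 = 22.
  i=3: a_3=2, p_3 = 2*87 + 4 = 178, q_3 = 2*22 + 1 = 45.
q_3 = 45 > 25, so the last convergent with denominator <= 25 is p_2/q_2 = 87/22.
The closest fraction with denominator <= 25 is either p_2/q_2 or the intermediate fraction (k*p_2 + p_1)/(k*q_2 + q_1) with the largest k >= 1 whose denominator stays <= 25; these approach x as k grows, and every other convergent or intermediate fraction in range is farther away.
Largest k: floor((25 - q_1)/q_2) = floor((25 - 1)/22) = 1.
That gives (1*87 + 4)/(1*22 + 1) = 91/23.
Compare the errors: |x - 87/22| = |178*22 - 87*45|/(45*22) = 1/990, and |x - 91/23| = |178*23 - 91*45|/(45*23) = 1/1035.
Cross-multiplying, 1*990 = 990 < 1035 = 1*1035, so 1/1035 is smaller: the intermediate fraction 91/23 is closer to x than 87/22.

91/23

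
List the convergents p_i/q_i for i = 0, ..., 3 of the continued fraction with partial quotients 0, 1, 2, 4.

Using the convergent recurrence p_i = a_i*p_{i-1} + p_{i-2}, q_i = a_i*q_{i-1} + q_{i-2} with p_{-2}=0, p_{-1}=1, q_{-2}=1, q_{-1}=0:
  i=0: a_0=0, p_0 = 0*1 + 0 = 0, q_0 = 0*0 + 1 = 1.
  i=1: a_1=1, p_1 = 1*0 + 1 = 1, q_1 = 1*1 + 0 = 1.
  i=2: a_2=2, p_2 = 2*1 + 0 = 2, q_2 = 2*1 + 1 = 3.
  i=3: a_3=4, p_3 = 4*2 + 1 = 9, q_3 = 4*3 + 1 = 13.

0/1, 1/1, 2/3, 9/13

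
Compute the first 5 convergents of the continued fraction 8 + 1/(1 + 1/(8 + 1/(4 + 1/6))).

Using the convergent recurrence p_i = a_i*p_{i-1} + p_{i-2}, q_i = a_i*q_{i-1} + q_{i-2} with p_{-2}=0, p_{-1}=1, q_{-2}=1, q_{-1}=0:
  i=0: a_0=8, p_0 = 8*1 + 0 = 8, q_0 = 8*0 + 1 = 1.
  i=1: a_1=1, p_1 = 1*8 + 1 = 9, q_1 = 1*1 + 0 = 1.
  i=2: a_2=8, p_2 = 8*9 + 8 = 80, q_2 = 8*1 + 1 = 9.
  i=3: a_3=4, p_3 = 4*80 + 9 = 329, q_3 = 4*9 + 1 = 37.
  i=4: a_4=6, p_4 = 6*329 + 80 = 2054, q_4 = 6*37 + 9 = 231.

8/1, 9/1, 80/9, 329/37, 2054/231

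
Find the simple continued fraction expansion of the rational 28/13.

[2; 6, 2]

Run the Euclidean algorithm on 28 and 13; the successive quotients are the partial quotients a_0, a_1, ... (each step inverts the fractional part left over by the previous one):
  28 = 2*13 + 2, so a_0 = 2.
  13 = 6*2 + 1, so a_1 = 6.
  2 = 2*1 + 0, so a_2 = 2.
The remainder reaches 0 after 3 divisions, so the expansion has 3 partial quotients, read off in order.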